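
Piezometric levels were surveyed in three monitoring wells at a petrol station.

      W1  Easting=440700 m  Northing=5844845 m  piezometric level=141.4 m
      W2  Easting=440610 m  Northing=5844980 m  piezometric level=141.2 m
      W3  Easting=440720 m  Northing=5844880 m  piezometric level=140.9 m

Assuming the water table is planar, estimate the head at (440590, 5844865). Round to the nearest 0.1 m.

142.4 m

Taking W1 as reference: W2−W1 = (-90, 135, -0.2); W3−W1 = (20, 35, -0.5).
Determinant of the coordinate differences = (-90)·35 − 20·135 = -5850.
∂h/∂x = [(-0.2)·35 − (-0.5)·135] / -5850 = -0.01034
∂h/∂y = [(-90)·(-0.5) − 20·(-0.2)] / -5850 = -0.008376
h(440590, 5844865) = 141.4 + (-0.01034)·(-110) + (-0.008376)·(20) = 141.4 +1.138 -0.168 = 142.370 m.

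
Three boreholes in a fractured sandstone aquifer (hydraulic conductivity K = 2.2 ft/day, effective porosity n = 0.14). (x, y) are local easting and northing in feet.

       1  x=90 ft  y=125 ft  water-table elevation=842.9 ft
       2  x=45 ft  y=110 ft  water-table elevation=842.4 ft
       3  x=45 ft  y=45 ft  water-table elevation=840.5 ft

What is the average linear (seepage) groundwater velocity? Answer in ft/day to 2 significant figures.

0.46 ft/day

With h = a·x + b·y + c and 1 as origin, the differences give:
  (-45)·a + (-15)·b = -0.5
  (-45)·a + (-80)·b = -2.4
Eliminate b (×(-80) and ×(-15), subtract): 2925·a = 4.00 → a = ∂h/∂x = +0.001368
Back-substitute: b = ∂h/∂y = +0.02923.
|∇h| = √(0.001368² + 0.02923²) = 0.02926
Seepage velocity v = K·i/n = 2.2 × 0.02926 / 0.14 = 0.4598 ft/day.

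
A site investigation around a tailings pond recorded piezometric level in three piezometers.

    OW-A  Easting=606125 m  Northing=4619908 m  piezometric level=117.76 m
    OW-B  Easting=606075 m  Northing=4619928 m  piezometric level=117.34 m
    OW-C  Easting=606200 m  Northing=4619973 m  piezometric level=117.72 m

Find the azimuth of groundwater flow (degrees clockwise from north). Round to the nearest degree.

Three-point gradient (reference OW-A): Δ to OW-B = (-50, 20, -0.42), Δ to OW-C = (75, 65, -0.04).
∂h/∂x = +0.005579, ∂h/∂y = -0.007053 (det = -4750).
Flow direction (−∇h) has components (-0.005579 E, +0.007053 N).
Azimuth = atan2(E, N) = atan2(-0.005579, +0.007053) = 321.7° ≈ 322°.

322°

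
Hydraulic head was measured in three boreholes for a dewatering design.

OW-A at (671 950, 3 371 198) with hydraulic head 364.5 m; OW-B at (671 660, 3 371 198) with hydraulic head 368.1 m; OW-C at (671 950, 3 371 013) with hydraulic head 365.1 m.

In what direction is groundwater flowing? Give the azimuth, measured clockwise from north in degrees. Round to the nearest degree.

075°

∂h/∂x = (368.1 − 364.5) / (671660 − 671950) = -0.01241
∂h/∂y = (365.1 − 364.5) / (3371013 − 3371198) = -0.003243
Flow direction (−∇h) has components (+0.01241 E, +0.003243 N).
Azimuth = atan2(E, N) = atan2(+0.01241, +0.003243) = 75.4° ≈ 075°.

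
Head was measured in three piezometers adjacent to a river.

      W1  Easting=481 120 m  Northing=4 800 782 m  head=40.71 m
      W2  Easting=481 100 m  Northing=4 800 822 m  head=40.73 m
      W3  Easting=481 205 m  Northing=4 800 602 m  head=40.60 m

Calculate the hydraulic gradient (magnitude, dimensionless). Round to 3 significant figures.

Differences from W1: to W2 (Δx, Δy, Δh) = (-20, 40, +0.02); to W3 = (85, -180, -0.11).
Determinant of the coordinate differences = (-20)·(-180) − 85·40 = 200.
∂h/∂x = [(+0.02)·(-180) − (-0.11)·40] / 200 = +0.004000
∂h/∂y = [(-20)·(-0.11) − 85·(+0.02)] / 200 = +0.002500
|∇h| = √(0.004000² + 0.002500²) = 0.004717

0.00472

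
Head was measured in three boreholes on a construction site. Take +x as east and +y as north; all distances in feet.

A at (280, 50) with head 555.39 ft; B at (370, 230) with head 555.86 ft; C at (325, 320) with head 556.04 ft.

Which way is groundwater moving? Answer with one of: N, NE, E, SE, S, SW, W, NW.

S

With h = a·x + b·y + c and A as origin, the differences give:
  90·a + 180·b = +0.47
  45·a + 270·b = +0.65
Eliminate b (×270 and ×180, subtract): 16200·a = 9.900 → a = ∂h/∂x = +0.0006111
Back-substitute: b = ∂h/∂y = +0.002306.
Flow = −∇h = (-0.0006111 east, -0.002306 north), which points south.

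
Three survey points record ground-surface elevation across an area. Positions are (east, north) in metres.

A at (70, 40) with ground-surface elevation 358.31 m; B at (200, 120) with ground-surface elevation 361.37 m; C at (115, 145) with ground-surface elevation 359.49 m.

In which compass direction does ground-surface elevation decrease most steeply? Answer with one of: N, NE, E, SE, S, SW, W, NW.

Three-point gradient (reference A): Δ to B = (130, 80, +3.06), Δ to C = (45, 105, +1.18).
∂z/∂x = +0.02258, ∂z/∂y = +0.001562 (det = 10050).
Steepest decrease is along −∇f = (-0.02258 E, -0.001562 N) → west.

W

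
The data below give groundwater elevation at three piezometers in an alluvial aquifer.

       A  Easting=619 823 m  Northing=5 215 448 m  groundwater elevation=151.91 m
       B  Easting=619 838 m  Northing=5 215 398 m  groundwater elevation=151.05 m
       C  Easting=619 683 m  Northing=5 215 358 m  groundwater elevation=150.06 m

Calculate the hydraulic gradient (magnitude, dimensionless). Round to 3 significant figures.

With h = a·x + b·y + c and A as origin, the differences give:
  15·a + (-50)·b = -0.86
  (-140)·a + (-90)·b = -1.85
Eliminate b (×(-90) and ×(-50), subtract): -8350·a = -15.100 → a = ∂h/∂x = +0.001808
Back-substitute: b = ∂h/∂y = +0.01774.
|∇h| = √(0.001808² + 0.01774²) = 0.01783

0.0178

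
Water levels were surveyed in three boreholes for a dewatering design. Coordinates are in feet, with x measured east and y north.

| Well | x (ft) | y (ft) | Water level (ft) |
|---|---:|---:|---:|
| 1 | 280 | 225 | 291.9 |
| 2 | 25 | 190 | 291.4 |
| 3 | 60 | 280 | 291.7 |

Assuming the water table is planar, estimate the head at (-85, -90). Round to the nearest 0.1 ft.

290.5 ft

With h = a·x + b·y + c and 1 as origin, the differences give:
  (-255)·a + (-35)·b = -0.5
  (-220)·a + 55·b = -0.2
Eliminate b (×55 and ×(-35), subtract): -21725·a = -34.50 → a = ∂h/∂x = +0.001588
Back-substitute: b = ∂h/∂y = +0.002716.
h(-85, -90) = 291.9 + (+0.001588)·(-365) + (+0.002716)·(-315) = 291.9 -0.580 -0.855 = 290.465 ft.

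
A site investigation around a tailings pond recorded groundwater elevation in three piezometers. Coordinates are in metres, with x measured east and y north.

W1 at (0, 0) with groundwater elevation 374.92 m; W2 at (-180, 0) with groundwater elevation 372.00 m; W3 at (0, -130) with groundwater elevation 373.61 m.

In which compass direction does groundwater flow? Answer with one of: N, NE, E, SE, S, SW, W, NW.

SW

∂h/∂x = (372.00 − 374.92) / (-180 − 0) = +0.01622
∂h/∂y = (373.61 − 374.92) / (-130 − 0) = +0.01008
Flow = −∇h = (-0.01622 east, -0.01008 north), which points southwest.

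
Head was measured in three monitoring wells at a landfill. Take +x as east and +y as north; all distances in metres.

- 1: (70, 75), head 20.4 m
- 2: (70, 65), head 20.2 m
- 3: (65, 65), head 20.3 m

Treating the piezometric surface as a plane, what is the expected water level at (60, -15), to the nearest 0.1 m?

18.8 m

Taking 1 as reference: 2−1 = (0, -10, -0.2); 3−1 = (-5, -10, -0.1).
Determinant of the coordinate differences = 0·(-10) − (-5)·(-10) = -50.
∂h/∂x = [(-0.2)·(-10) − (-0.1)·(-10)] / -50 = -0.02000
∂h/∂y = [0·(-0.1) − (-5)·(-0.2)] / -50 = +0.02000
h(60, -15) = 20.4 + (-0.02000)·(-10) + (+0.02000)·(-90) = 20.4 +0.200 -1.800 = 18.800 m.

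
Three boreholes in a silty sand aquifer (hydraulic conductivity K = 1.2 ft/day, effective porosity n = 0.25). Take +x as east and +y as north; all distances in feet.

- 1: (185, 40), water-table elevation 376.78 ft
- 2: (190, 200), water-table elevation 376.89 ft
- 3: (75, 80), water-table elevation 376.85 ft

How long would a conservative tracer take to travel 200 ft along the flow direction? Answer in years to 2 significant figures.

140 years

Differences from 1: to 2 (Δx, Δy, Δh) = (5, 160, +0.11); to 3 = (-110, 40, +0.07).
Determinant of the coordinate differences = 5·40 − (-110)·160 = 17800.
∂h/∂x = [(+0.11)·40 − (+0.07)·160] / 17800 = -0.0003820
∂h/∂y = [5·(+0.07) − (-110)·(+0.11)] / 17800 = +0.0006994
|∇h| = √(-0.0003820² + 0.0006994²) = 0.0007969
Seepage velocity v = K·i/n = 1.2 × 0.0007969 / 0.25 = 0.003825 ft/day.
t = 200 / 0.003825 = 5.229e+04 days = 143 years.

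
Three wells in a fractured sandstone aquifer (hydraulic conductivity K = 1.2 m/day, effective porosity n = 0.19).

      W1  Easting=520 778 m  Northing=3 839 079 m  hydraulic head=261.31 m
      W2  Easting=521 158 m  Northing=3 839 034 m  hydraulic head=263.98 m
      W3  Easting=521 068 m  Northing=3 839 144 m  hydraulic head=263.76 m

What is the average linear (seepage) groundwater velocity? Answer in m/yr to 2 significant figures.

20 m/yr

With h = a·x + b·y + c and W1 as origin, the differences give:
  380·a + (-45)·b = +2.67
  290·a + 65·b = +2.45
Eliminate b (×65 and ×(-45), subtract): 37750·a = 283.800 → a = ∂h/∂x = +0.007518
Back-substitute: b = ∂h/∂y = +0.004151.
|∇h| = √(0.007518² + 0.004151²) = 0.008588
Seepage velocity v = K·i/n = 1.2 × 0.008588 / 0.19 = 0.05424 m/day = 19.81 m/yr.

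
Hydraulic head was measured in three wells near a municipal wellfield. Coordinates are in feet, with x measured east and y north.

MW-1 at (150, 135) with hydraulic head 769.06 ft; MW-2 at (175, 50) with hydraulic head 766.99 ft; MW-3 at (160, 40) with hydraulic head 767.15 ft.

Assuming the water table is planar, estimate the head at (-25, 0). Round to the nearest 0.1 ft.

Differences from MW-1: to MW-2 (Δx, Δy, Δh) = (25, -85, -2.07); to MW-3 = (10, -95, -1.91).
Solve a·Δx + b·Δy = Δh: det = 25·(-95) − 10·(-85) = -1525.
∂h/∂x = [(-2.07)·(-95) − (-1.91)·(-85)] / -1525 = -0.02249
∂h/∂y = [25·(-1.91) − 10·(-2.07)] / -1525 = +0.01774
h(-25, 0) = 769.06 + (-0.02249)·(-175) + (+0.01774)·(-135) = 769.06 +3.936 -2.395 = 770.601 ft.

770.6 ft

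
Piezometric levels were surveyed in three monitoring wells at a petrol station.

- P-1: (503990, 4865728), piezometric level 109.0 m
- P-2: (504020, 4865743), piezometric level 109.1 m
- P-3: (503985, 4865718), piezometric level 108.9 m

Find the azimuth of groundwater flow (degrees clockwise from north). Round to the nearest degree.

169°

Taking P-1 as reference: P-2−P-1 = (30, 15, +0.1); P-3−P-1 = (-5, -10, -0.1).
Determinant of the coordinate differences = 30·(-10) − (-5)·15 = -225.
∂h/∂x = [(+0.1)·(-10) − (-0.1)·15] / -225 = -0.002222
∂h/∂y = [30·(-0.1) − (-5)·(+0.1)] / -225 = +0.01111
Flow direction (−∇h) has components (+0.002222 E, -0.01111 N).
Azimuth = atan2(E, N) = atan2(+0.002222, -0.01111) = 168.7° ≈ 169°.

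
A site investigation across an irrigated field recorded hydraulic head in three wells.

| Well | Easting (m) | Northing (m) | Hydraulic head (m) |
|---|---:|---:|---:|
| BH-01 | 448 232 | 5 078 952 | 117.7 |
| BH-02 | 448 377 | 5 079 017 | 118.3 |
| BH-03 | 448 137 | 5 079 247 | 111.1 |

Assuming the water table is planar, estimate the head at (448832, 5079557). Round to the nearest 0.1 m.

114.0 m

Differences from BH-01: to BH-02 (Δx, Δy, Δh) = (145, 65, +0.6); to BH-03 = (-95, 295, -6.6).
Solve a·Δx + b·Δy = Δh: det = 145·295 − (-95)·65 = 48950.
∂h/∂x = [(+0.6)·295 − (-6.6)·65] / 48950 = +0.01238
∂h/∂y = [145·(-6.6) − (-95)·(+0.6)] / 48950 = -0.01839
h(448832, 5079557) = 117.7 + (+0.01238)·(600) + (-0.01839)·(605) = 117.7 +7.428 -11.124 = 114.004 m.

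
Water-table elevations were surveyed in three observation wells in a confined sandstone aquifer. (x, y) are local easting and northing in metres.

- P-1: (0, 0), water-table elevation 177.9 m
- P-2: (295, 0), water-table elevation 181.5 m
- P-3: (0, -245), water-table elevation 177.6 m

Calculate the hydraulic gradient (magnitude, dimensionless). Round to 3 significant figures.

0.0123

∂h/∂x = (181.5 − 177.9) / (295 − 0) = +0.01220
∂h/∂y = (177.6 − 177.9) / (-245 − 0) = +0.001224
|∇h| = √(0.01220² + 0.001224²) = 0.01226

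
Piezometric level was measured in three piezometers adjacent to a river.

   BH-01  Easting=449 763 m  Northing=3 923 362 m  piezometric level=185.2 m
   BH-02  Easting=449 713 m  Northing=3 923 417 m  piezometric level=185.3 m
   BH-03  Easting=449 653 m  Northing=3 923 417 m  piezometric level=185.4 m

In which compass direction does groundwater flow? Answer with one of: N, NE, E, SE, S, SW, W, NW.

E

With h = a·x + b·y + c and BH-01 as origin, the differences give:
  (-50)·a + 55·b = +0.1
  (-110)·a + 55·b = +0.2
Eliminate b (×55 and ×55, subtract): 3300·a = -5.50 → a = ∂h/∂x = -0.001667
Back-substitute: b = ∂h/∂y = +0.0003030.
Flow = −∇h = (+0.001667 east, -0.0003030 north), which points east.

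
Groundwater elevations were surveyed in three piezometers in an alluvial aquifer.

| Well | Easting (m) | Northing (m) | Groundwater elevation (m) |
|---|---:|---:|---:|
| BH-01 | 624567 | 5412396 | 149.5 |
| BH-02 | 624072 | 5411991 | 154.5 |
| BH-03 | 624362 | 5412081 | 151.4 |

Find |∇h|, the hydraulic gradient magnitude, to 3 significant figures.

Differences from BH-01: to BH-02 (Δx, Δy, Δh) = (-495, -405, +5.0); to BH-03 = (-205, -315, +1.9).
Solve a·Δx + b·Δy = Δh: det = (-495)·(-315) − (-205)·(-405) = 72900.
∂h/∂x = [(+5.0)·(-315) − (+1.9)·(-405)] / 72900 = -0.01105
∂h/∂y = [(-495)·(+1.9) − (-205)·(+5.0)] / 72900 = +0.001159
|∇h| = √(-0.01105² + 0.001159²) = 0.01111

0.0111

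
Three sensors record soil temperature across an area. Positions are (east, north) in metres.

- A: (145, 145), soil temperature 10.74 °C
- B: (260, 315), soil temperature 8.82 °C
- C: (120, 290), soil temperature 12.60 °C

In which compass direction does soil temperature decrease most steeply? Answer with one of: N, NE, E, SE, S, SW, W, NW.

Taking A as reference: B−A = (115, 170, -1.92); C−A = (-25, 145, +1.86).
Solve a·Δx + b·Δy = ΔT: det = 115·145 − (-25)·170 = 20925.
∂T/∂x = [(-1.92)·145 − (+1.86)·170] / 20925 = -0.02842
∂T/∂y = [115·(+1.86) − (-25)·(-1.92)] / 20925 = +0.007928
Steepest decrease is along −∇f = (+0.02842 E, -0.007928 N) → east.

E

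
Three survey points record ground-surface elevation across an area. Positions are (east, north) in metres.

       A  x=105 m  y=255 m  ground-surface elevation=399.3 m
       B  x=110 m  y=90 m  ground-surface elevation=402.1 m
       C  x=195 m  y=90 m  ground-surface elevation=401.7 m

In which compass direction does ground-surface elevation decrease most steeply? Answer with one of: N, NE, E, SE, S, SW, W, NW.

With z = a·x + b·y + c and A as origin, the differences give:
  5·a + (-165)·b = +2.8
  90·a + (-165)·b = +2.4
Eliminate b (×(-165) and ×(-165), subtract): 14025·a = -66.00 → a = ∂z/∂x = -0.004706
Back-substitute: b = ∂z/∂y = -0.01711.
Steepest decrease is along −∇f = (+0.004706 E, +0.01711 N) → north.

N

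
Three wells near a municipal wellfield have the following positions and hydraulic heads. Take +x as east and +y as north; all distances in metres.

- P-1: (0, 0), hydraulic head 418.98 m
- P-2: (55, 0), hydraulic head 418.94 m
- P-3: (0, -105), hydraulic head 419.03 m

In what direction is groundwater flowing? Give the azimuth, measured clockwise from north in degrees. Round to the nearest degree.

057°

∂h/∂x = (418.94 − 418.98) / (55 − 0) = -0.0007273
∂h/∂y = (419.03 − 418.98) / (-105 − 0) = -0.0004762
Flow direction (−∇h) has components (+0.0007273 E, +0.0004762 N).
Azimuth = atan2(E, N) = atan2(+0.0007273, +0.0004762) = 56.8° ≈ 057°.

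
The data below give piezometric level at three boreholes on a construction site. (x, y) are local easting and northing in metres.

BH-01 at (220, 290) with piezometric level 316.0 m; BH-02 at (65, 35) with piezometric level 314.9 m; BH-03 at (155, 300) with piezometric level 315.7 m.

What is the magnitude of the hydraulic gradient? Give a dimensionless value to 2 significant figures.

Three-point gradient (reference BH-01): Δ to BH-02 = (-155, -255, -1.1), Δ to BH-03 = (-65, 10, -0.3).
∂h/∂x = +0.004828, ∂h/∂y = +0.001379 (det = -18125).
|∇h| = √(0.004828² + 0.001379²) = 0.005021

0.0050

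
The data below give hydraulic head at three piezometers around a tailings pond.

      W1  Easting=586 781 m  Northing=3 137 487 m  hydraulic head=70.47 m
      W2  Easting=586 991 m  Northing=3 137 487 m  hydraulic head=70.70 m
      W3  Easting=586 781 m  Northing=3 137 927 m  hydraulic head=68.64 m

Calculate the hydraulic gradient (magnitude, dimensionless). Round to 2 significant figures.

∂h/∂x = (70.70 − 70.47) / (586991 − 586781) = +0.001095
∂h/∂y = (68.64 − 70.47) / (3137927 − 3137487) = -0.004159
|∇h| = √(0.001095² + -0.004159²) = 0.004301

0.0043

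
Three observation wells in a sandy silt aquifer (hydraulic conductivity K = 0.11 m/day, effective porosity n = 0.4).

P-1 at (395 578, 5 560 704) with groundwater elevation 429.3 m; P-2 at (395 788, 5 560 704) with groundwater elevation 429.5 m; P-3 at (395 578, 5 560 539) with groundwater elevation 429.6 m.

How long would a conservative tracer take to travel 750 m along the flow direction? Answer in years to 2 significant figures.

3600 years

∂h/∂x = (429.5 − 429.3) / (395788 − 395578) = +0.0009524
∂h/∂y = (429.6 − 429.3) / (5560539 − 5560704) = -0.001818
|∇h| = √(0.0009524² + -0.001818²) = 0.002052
Seepage velocity v = K·i/n = 0.11 × 0.002052 / 0.4 = 0.0005643 m/day.
t = 750 / 0.0005643 = 1.329e+06 days = 3.64e+03 years.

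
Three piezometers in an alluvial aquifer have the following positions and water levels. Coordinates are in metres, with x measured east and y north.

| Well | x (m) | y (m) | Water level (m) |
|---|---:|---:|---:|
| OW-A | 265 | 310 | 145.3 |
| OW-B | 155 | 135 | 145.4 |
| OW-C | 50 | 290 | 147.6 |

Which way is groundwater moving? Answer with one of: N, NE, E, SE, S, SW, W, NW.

With h = a·x + b·y + c and OW-A as origin, the differences give:
  (-110)·a + (-175)·b = +0.1
  (-215)·a + (-20)·b = +2.3
Eliminate b (×(-20) and ×(-175), subtract): -35425·a = 400.50 → a = ∂h/∂x = -0.01131
Back-substitute: b = ∂h/∂y = +0.006535.
Flow = −∇h = (+0.01131 east, -0.006535 north), which points southeast.

SE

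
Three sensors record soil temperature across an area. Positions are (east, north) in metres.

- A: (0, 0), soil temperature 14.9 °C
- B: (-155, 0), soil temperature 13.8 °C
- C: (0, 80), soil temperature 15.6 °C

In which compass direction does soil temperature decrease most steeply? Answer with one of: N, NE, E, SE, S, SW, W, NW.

SW

∂T/∂x = (13.8 − 14.9) / (-155 − 0) = +0.007097
∂T/∂y = (15.6 − 14.9) / (80 − 0) = +0.008750
Steepest decrease is along −∇f = (-0.007097 E, -0.008750 N) → southwest.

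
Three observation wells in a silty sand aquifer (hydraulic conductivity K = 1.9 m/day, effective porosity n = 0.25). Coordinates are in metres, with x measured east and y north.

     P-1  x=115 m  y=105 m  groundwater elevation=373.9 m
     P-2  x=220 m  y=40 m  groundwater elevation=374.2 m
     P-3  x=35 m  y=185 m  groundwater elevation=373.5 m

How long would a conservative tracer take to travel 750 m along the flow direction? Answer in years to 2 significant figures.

Taking P-1 as reference: P-2−P-1 = (105, -65, +0.3); P-3−P-1 = (-80, 80, -0.4).
Determinant of the coordinate differences = 105·80 − (-80)·(-65) = 3200.
∂h/∂x = [(+0.3)·80 − (-0.4)·(-65)] / 3200 = -0.0006250
∂h/∂y = [105·(-0.4) − (-80)·(+0.3)] / 3200 = -0.005625
|∇h| = √(-0.0006250² + -0.005625²) = 0.00566
Seepage velocity v = K·i/n = 1.9 × 0.00566 / 0.25 = 0.04302 m/day.
t = 750 / 0.04302 = 1.743e+04 days = 47.7 years.

48 years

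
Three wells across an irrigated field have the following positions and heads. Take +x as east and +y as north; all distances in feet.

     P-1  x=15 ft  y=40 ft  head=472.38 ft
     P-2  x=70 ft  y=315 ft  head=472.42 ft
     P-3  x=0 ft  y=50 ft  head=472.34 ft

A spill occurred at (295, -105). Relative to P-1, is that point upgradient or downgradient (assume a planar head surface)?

Three-point gradient (reference P-1): Δ to P-2 = (55, 275, +0.04), Δ to P-3 = (-15, 10, -0.04).
∂h/∂x = +0.002439, ∂h/∂y = -0.0003422 (det = 4675).
Head at (295, -105) = 472.38 + (+0.002439)·(280) + (-0.0003422)·(-145) = 473.11 ft.
That is higher than the 472.38 ft at P-1, so the point is upgradient.

upgradient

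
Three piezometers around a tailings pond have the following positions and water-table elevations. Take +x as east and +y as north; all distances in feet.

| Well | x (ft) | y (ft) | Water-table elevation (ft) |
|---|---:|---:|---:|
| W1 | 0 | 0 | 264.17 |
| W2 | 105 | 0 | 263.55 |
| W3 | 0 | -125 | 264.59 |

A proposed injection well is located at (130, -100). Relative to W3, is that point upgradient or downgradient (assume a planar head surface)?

downgradient

∂h/∂x = (263.55 − 264.17) / (105 − 0) = -0.005905
∂h/∂y = (264.59 − 264.17) / (-125 − 0) = -0.003360
Head at (130, -100) = 264.17 + (-0.005905)·(130) + (-0.003360)·(-100) = 263.74 ft.
That is lower than the 264.59 ft at W3, so the point is downgradient.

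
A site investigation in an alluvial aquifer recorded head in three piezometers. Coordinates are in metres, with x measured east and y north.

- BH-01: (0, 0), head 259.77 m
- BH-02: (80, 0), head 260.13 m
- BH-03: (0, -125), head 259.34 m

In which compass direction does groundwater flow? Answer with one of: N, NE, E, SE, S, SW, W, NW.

SW

∂h/∂x = (260.13 − 259.77) / (80 − 0) = +0.004500
∂h/∂y = (259.34 − 259.77) / (-125 − 0) = +0.003440
Flow = −∇h = (-0.004500 east, -0.003440 north), which points southwest.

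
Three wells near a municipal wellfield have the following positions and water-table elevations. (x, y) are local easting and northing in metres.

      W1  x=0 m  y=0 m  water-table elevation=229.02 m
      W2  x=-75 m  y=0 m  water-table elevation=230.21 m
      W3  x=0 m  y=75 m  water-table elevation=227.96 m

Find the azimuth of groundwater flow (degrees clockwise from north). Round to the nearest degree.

048°

∂h/∂x = (230.21 − 229.02) / (-75 − 0) = -0.01587
∂h/∂y = (227.96 − 229.02) / (75 − 0) = -0.01413
Flow direction (−∇h) has components (+0.01587 E, +0.01413 N).
Azimuth = atan2(E, N) = atan2(+0.01587, +0.01413) = 48.3° ≈ 048°.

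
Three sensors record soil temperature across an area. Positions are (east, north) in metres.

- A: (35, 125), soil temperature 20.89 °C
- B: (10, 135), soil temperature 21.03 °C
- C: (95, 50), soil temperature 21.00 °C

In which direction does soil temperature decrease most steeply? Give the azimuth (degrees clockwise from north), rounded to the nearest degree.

Three-point gradient (reference A): Δ to B = (-25, 10, +0.14), Δ to C = (60, -75, +0.11).
∂T/∂x = -0.009098, ∂T/∂y = -0.008745 (det = 1275).
Steepest decrease is along −∇f: components (+0.009098 E, +0.008745 N).
Azimuth = atan2(+0.009098, +0.008745) = 46.1° ≈ 046°.

046°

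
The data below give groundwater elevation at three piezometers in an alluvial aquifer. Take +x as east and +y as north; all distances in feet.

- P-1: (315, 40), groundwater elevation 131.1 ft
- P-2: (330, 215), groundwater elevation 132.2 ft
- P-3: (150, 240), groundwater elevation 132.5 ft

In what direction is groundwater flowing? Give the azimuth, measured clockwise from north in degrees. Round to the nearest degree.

Three-point gradient (reference P-1): Δ to P-2 = (15, 175, +1.1), Δ to P-3 = (-165, 200, +1.4).
∂h/∂x = -0.0007843, ∂h/∂y = +0.006353 (det = 31875).
Flow direction (−∇h) has components (+0.0007843 E, -0.006353 N).
Azimuth = atan2(E, N) = atan2(+0.0007843, -0.006353) = 173.0° ≈ 173°.

173°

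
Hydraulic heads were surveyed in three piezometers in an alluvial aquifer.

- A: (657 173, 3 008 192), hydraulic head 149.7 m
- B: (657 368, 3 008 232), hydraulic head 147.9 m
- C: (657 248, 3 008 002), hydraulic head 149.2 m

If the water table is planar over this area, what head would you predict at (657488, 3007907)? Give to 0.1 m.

147.1 m

Differences from A: to B (Δx, Δy, Δh) = (195, 40, -1.8); to C = (75, -190, -0.5).
Solve a·Δx + b·Δy = Δh: det = 195·(-190) − 75·40 = -40050.
∂h/∂x = [(-1.8)·(-190) − (-0.5)·40] / -40050 = -0.009039
∂h/∂y = [195·(-0.5) − 75·(-1.8)] / -40050 = -0.0009363
h(657488, 3007907) = 149.7 + (-0.009039)·(315) + (-0.0009363)·(-285) = 149.7 -2.847 +0.267 = 147.120 m.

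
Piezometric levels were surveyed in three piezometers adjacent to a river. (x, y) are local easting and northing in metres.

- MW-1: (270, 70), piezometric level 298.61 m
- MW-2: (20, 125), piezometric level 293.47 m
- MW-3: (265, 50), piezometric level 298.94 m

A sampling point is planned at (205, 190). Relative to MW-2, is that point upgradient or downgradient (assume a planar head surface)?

Taking MW-1 as reference: MW-2−MW-1 = (-250, 55, -5.14); MW-3−MW-1 = (-5, -20, +0.33).
Determinant of the coordinate differences = (-250)·(-20) − (-5)·55 = 5275.
∂h/∂x = [(-5.14)·(-20) − (+0.33)·55] / 5275 = +0.01605
∂h/∂y = [(-250)·(+0.33) − (-5)·(-5.14)] / 5275 = -0.02051
Head at (205, 190) = 298.61 + (+0.01605)·(-65) + (-0.02051)·(120) = 295.11 m.
That is higher than the 293.47 m at MW-2, so the point is upgradient.

upgradient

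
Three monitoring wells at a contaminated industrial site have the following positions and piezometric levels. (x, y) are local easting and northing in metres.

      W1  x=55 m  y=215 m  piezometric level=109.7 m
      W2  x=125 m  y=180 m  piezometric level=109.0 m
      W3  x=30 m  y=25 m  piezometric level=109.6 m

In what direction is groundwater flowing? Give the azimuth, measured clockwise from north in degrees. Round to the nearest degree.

Taking W1 as reference: W2−W1 = (70, -35, -0.7); W3−W1 = (-25, -190, -0.1).
Solve a·Δx + b·Δy = Δh: det = 70·(-190) − (-25)·(-35) = -14175.
∂h/∂x = [(-0.7)·(-190) − (-0.1)·(-35)] / -14175 = -0.009136
∂h/∂y = [70·(-0.1) − (-25)·(-0.7)] / -14175 = +0.001728
Flow direction (−∇h) has components (+0.009136 E, -0.001728 N).
Azimuth = atan2(E, N) = atan2(+0.009136, -0.001728) = 100.7° ≈ 101°.

101°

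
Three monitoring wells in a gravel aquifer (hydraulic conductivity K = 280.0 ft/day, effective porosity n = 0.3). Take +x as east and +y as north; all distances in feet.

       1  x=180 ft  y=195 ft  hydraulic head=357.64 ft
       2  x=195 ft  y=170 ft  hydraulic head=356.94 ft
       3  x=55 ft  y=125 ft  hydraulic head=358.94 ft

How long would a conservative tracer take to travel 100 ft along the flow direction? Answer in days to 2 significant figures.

4.2 days

Taking 1 as reference: 2−1 = (15, -25, -0.70); 3−1 = (-125, -70, +1.30).
Solve a·Δx + b·Δy = Δh: det = 15·(-70) − (-125)·(-25) = -4175.
∂h/∂x = [(-0.70)·(-70) − (+1.30)·(-25)] / -4175 = -0.01952
∂h/∂y = [15·(+1.30) − (-125)·(-0.70)] / -4175 = +0.01629
|∇h| = √(-0.01952² + 0.01629²) = 0.02542
Seepage velocity v = K·i/n = 280.0 × 0.02542 / 0.3 = 23.73 ft/day.
t = 100 / 23.73 = 4.214 days.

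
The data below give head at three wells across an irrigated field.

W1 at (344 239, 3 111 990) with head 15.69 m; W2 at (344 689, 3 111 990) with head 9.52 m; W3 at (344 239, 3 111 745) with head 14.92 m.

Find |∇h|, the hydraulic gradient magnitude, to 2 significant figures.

0.014

∂h/∂x = (9.52 − 15.69) / (344689 − 344239) = -0.01371
∂h/∂y = (14.92 − 15.69) / (3111745 − 3111990) = +0.003143
|∇h| = √(-0.01371² + 0.003143²) = 0.01407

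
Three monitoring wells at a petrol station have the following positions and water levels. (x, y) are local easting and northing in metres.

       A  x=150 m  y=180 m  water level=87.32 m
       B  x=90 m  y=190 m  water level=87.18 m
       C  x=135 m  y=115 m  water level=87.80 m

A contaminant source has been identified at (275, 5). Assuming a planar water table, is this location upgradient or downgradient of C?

Differences from A: to B (Δx, Δy, Δh) = (-60, 10, -0.14); to C = (-15, -65, +0.48).
Solve a·Δx + b·Δy = Δh: det = (-60)·(-65) − (-15)·10 = 4050.
∂h/∂x = [(-0.14)·(-65) − (+0.48)·10] / 4050 = +0.001062
∂h/∂y = [(-60)·(+0.48) − (-15)·(-0.14)] / 4050 = -0.007630
Head at (275, 5) = 87.32 + (+0.001062)·(125) + (-0.007630)·(-175) = 88.79 m.
That is higher than the 87.80 m at C, so the point is upgradient.

upgradient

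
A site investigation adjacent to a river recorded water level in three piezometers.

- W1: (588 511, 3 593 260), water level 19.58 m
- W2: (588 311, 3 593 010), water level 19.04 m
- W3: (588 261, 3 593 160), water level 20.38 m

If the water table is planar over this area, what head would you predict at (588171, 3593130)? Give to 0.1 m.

20.7 m

Three-point gradient (reference W1): Δ to W2 = (-200, -250, -0.54), Δ to W3 = (-250, -100, +0.80).
∂h/∂x = -0.005976, ∂h/∂y = +0.006941 (det = -42500).
h(588171, 3593130) = 19.58 + (-0.005976)·(-340) + (+0.006941)·(-130) = 19.58 +2.032 -0.902 = 20.710 m.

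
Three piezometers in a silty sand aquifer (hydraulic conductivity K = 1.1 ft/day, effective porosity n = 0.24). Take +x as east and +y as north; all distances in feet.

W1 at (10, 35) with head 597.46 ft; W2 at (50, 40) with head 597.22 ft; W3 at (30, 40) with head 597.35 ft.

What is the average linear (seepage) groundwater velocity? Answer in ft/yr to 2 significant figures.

Taking W1 as reference: W2−W1 = (40, 5, -0.24); W3−W1 = (20, 5, -0.11).
Determinant of the coordinate differences = 40·5 − 20·5 = 100.
∂h/∂x = [(-0.24)·5 − (-0.11)·5] / 100 = -0.006500
∂h/∂y = [40·(-0.11) − 20·(-0.24)] / 100 = +0.004000
|∇h| = √(-0.006500² + 0.004000²) = 0.007632
Seepage velocity v = K·i/n = 1.1 × 0.007632 / 0.24 = 0.03498 ft/day = 12.78 ft/yr.

13 ft/yr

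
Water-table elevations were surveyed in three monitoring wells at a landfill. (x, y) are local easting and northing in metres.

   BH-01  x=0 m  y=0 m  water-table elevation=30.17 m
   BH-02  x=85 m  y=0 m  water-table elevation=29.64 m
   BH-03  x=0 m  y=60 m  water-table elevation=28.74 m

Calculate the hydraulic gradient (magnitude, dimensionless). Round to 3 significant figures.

∂h/∂x = (29.64 − 30.17) / (85 − 0) = -0.006235
∂h/∂y = (28.74 − 30.17) / (60 − 0) = -0.02383
|∇h| = √(-0.006235² + -0.02383²) = 0.02463

0.0246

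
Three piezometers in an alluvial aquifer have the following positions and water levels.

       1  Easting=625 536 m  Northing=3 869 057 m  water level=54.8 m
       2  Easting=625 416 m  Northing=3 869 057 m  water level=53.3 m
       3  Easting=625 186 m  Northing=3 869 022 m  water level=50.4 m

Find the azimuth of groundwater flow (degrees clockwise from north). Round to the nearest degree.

Differences from 1: to 2 (Δx, Δy, Δh) = (-120, 0, -1.5); to 3 = (-350, -35, -4.4).
Solve a·Δx + b·Δy = Δh: det = (-120)·(-35) − (-350)·0 = 4200.
∂h/∂x = [(-1.5)·(-35) − (-4.4)·0] / 4200 = +0.01250
∂h/∂y = [(-120)·(-4.4) − (-350)·(-1.5)] / 4200 = +0.0007143
Flow direction (−∇h) has components (-0.01250 E, -0.0007143 N).
Azimuth = atan2(E, N) = atan2(-0.01250, -0.0007143) = 266.7° ≈ 267°.

267°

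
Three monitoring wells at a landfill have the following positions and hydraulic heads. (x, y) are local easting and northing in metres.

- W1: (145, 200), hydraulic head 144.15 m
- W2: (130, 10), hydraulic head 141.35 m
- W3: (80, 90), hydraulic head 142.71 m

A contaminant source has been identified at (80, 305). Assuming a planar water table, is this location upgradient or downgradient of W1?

upgradient

Taking W1 as reference: W2−W1 = (-15, -190, -2.80); W3−W1 = (-65, -110, -1.44).
Determinant of the coordinate differences = (-15)·(-110) − (-65)·(-190) = -10700.
∂h/∂x = [(-2.80)·(-110) − (-1.44)·(-190)] / -10700 = -0.003215
∂h/∂y = [(-15)·(-1.44) − (-65)·(-2.80)] / -10700 = +0.01499
Head at (80, 305) = 144.15 + (-0.003215)·(-65) + (+0.01499)·(105) = 145.93 m.
That is higher than the 144.15 m at W1, so the point is upgradient.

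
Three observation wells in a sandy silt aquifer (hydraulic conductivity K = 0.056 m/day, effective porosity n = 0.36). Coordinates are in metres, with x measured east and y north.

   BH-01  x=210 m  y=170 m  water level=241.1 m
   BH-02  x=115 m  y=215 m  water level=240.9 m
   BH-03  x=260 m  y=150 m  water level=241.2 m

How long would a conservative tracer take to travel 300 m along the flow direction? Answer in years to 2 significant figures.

2600 years

Taking BH-01 as reference: BH-02−BH-01 = (-95, 45, -0.2); BH-03−BH-01 = (50, -20, +0.1).
Determinant of the coordinate differences = (-95)·(-20) − 50·45 = -350.
∂h/∂x = [(-0.2)·(-20) − (+0.1)·45] / -350 = +0.001429
∂h/∂y = [(-95)·(+0.1) − 50·(-0.2)] / -350 = -0.001429
|∇h| = √(0.001429² + -0.001429²) = 0.002021
Seepage velocity v = K·i/n = 0.056 × 0.002021 / 0.36 = 0.0003144 m/day.
t = 300 / 0.0003144 = 9.542e+05 days = 2.61e+03 years.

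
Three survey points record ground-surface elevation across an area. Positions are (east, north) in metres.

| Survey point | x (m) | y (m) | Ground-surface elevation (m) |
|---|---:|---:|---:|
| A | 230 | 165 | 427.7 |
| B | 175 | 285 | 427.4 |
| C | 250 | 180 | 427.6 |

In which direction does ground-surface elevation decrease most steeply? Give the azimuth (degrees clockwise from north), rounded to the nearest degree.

033°

With z = a·x + b·y + c and A as origin, the differences give:
  (-55)·a + 120·b = -0.3
  20·a + 15·b = -0.1
Eliminate b (×15 and ×120, subtract): -3225·a = 7.50 → a = ∂z/∂x = -0.002326
Back-substitute: b = ∂z/∂y = -0.003566.
Steepest decrease is along −∇f: components (+0.002326 E, +0.003566 N).
Azimuth = atan2(+0.002326, +0.003566) = 33.1° ≈ 033°.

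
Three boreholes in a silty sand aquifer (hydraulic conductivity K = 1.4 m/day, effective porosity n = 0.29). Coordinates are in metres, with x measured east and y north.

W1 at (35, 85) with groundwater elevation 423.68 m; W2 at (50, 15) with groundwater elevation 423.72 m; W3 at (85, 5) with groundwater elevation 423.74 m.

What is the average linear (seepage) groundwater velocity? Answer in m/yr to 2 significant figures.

Differences from W1: to W2 (Δx, Δy, Δh) = (15, -70, +0.04); to W3 = (50, -80, +0.06).
Solve a·Δx + b·Δy = Δh: det = 15·(-80) − 50·(-70) = 2300.
∂h/∂x = [(+0.04)·(-80) − (+0.06)·(-70)] / 2300 = +0.0004348
∂h/∂y = [15·(+0.06) − 50·(+0.04)] / 2300 = -0.0004783
|∇h| = √(0.0004348² + -0.0004783²) = 0.0006464
Seepage velocity v = K·i/n = 1.4 × 0.0006464 / 0.29 = 0.003121 m/day = 1.14 m/yr.

1.1 m/yr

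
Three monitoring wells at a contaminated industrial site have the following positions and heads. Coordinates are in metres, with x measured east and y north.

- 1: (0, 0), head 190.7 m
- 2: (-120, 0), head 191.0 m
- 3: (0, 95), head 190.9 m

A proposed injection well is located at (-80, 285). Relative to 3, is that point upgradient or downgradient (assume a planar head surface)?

∂h/∂x = (191.0 − 190.7) / (-120 − 0) = -0.002500
∂h/∂y = (190.9 − 190.7) / (95 − 0) = +0.002105
Head at (-80, 285) = 190.7 + (-0.002500)·(-80) + (+0.002105)·(285) = 191.50 m.
That is higher than the 190.9 m at 3, so the point is upgradient.

upgradient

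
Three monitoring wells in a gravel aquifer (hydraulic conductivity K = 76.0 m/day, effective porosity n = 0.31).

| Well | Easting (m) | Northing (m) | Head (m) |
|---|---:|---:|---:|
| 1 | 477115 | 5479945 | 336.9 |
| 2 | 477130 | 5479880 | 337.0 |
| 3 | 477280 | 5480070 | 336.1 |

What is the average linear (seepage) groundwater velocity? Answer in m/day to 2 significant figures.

Three-point gradient (reference 1): Δ to 2 = (15, -65, +0.1), Δ to 3 = (165, 125, -0.8).
∂h/∂x = -0.003135, ∂h/∂y = -0.002262 (det = 12600).
|∇h| = √(-0.003135² + -0.002262²) = 0.003866
Seepage velocity v = K·i/n = 76.0 × 0.003866 / 0.31 = 0.9478 m/day.

0.95 m/day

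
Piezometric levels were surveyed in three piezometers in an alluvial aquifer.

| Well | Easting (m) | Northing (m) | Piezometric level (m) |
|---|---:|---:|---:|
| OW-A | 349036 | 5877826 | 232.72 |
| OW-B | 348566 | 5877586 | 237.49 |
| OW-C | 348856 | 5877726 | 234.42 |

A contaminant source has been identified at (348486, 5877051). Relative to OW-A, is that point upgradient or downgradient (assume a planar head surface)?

Taking OW-A as reference: OW-B−OW-A = (-470, -240, +4.77); OW-C−OW-A = (-180, -100, +1.70).
Solve a·Δx + b·Δy = Δh: det = (-470)·(-100) − (-180)·(-240) = 3800.
∂h/∂x = [(+4.77)·(-100) − (+1.70)·(-240)] / 3800 = -0.01816
∂h/∂y = [(-470)·(+1.70) − (-180)·(+4.77)] / 3800 = +0.01568
Head at (348486, 5877051) = 232.72 + (-0.01816)·(-550) + (+0.01568)·(-775) = 230.55 m.
That is lower than the 232.72 m at OW-A, so the point is downgradient.

downgradient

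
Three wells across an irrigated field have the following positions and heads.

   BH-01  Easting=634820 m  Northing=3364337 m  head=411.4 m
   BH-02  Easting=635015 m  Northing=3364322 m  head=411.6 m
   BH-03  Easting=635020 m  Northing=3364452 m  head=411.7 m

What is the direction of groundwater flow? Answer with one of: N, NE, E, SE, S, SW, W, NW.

Differences from BH-01: to BH-02 (Δx, Δy, Δh) = (195, -15, +0.2); to BH-03 = (200, 115, +0.3).
Solve a·Δx + b·Δy = Δh: det = 195·115 − 200·(-15) = 25425.
∂h/∂x = [(+0.2)·115 − (+0.3)·(-15)] / 25425 = +0.001082
∂h/∂y = [195·(+0.3) − 200·(+0.2)] / 25425 = +0.0007276
Flow = −∇h = (-0.001082 east, -0.0007276 north), which points southwest.

SW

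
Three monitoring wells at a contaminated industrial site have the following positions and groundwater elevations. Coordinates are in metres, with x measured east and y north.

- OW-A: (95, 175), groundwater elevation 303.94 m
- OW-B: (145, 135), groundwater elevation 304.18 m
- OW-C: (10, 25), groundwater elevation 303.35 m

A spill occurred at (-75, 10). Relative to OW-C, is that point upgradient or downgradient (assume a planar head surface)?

Three-point gradient (reference OW-A): Δ to OW-B = (50, -40, +0.24), Δ to OW-C = (-85, -150, -0.59).
∂h/∂x = +0.005468, ∂h/∂y = +0.0008349 (det = -10900).
Head at (-75, 10) = 303.94 + (+0.005468)·(-170) + (+0.0008349)·(-165) = 302.87 m.
That is lower than the 303.35 m at OW-C, so the point is downgradient.

downgradient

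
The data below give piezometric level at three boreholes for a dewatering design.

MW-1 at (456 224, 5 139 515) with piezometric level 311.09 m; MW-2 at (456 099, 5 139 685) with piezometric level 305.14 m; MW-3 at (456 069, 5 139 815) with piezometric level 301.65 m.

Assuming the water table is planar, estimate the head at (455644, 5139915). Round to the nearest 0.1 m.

Three-point gradient (reference MW-1): Δ to MW-2 = (-125, 170, -5.95), Δ to MW-3 = (-155, 300, -9.44).
∂h/∂x = +0.01616, ∂h/∂y = -0.02312 (det = -11150).
h(455644, 5139915) = 311.09 + (+0.01616)·(-580) + (-0.02312)·(400) = 311.09 -9.374 -9.247 = 292.470 m.

292.5 m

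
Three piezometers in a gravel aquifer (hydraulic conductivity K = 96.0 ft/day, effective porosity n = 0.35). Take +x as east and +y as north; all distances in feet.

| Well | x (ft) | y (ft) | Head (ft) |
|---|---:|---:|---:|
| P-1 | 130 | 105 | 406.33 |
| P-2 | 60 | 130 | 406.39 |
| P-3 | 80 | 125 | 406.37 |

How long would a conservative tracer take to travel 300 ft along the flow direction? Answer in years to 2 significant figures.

Three-point gradient (reference P-1): Δ to P-2 = (-70, 25, +0.06), Δ to P-3 = (-50, 20, +0.04).
∂h/∂x = -0.001333, ∂h/∂y = -0.001333 (det = -150).
|∇h| = √(-0.001333² + -0.001333²) = 0.001885
Seepage velocity v = K·i/n = 96.0 × 0.001885 / 0.35 = 0.517 ft/day.
t = 300 / 0.517 = 580.3 days = 1.59 years.

1.6 years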